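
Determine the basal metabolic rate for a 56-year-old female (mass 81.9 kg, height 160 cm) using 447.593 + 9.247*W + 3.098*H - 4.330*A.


BMR = 447.593 + 9.247*81.9 + 3.098*160 - 4.330*56
= 1458.12 kcal/day

1458.12 kcal/day


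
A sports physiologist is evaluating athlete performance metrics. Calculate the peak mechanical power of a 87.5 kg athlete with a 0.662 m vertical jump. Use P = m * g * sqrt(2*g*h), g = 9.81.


First, sqrt(2gh) = sqrt(2 * 9.81 * 0.662)
= sqrt(12.98844) = 3.603948 m/s
Power = 87.5 * 9.81 * 3.603948 = 3093.54 W

3093.54 W


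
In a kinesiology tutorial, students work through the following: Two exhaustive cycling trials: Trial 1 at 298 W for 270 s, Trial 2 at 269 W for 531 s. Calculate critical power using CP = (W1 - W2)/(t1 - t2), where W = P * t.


W1 = 298 * 270 = 80460 J
W2 = 269 * 531 = 142839 J
CP = (80460 - 142839) / (270 - 531)
= -62379 / -261
= 239.0 W

239.0 W


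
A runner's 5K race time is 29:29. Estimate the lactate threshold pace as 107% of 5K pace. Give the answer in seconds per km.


Total race time = 29*60 + 29 = 1769 seconds
5K pace = 1769 / 5 = 353.8 sec/km
LT pace = 353.8 * 1.07 = 378.57 sec/km

378.57 s/km


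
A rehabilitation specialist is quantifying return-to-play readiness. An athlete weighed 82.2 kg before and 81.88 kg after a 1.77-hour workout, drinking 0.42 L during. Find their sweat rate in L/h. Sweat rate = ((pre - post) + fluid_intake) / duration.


Body mass change = 0.32 kg
Total sweat loss = 0.32 + 0.42 = 0.74 L
Rate = 0.74 / 1.77 = 0.418 L/h

0.418 L/h


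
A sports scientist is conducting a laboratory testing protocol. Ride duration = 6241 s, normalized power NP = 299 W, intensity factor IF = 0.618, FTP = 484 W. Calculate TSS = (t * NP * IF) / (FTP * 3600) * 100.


Numerator = 6241 * 299 * 0.618 = 1153224.462
Denominator = 484 * 3600 = 1742400
TSS = 1153224.462 / 1742400 * 100
= 66.19

66.19 TSS


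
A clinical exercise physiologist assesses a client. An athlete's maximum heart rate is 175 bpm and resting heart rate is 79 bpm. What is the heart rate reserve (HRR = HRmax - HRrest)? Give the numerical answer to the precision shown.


HRR = HRmax - HRrest
= 175 - 79
= 96 bpm

96 bpm


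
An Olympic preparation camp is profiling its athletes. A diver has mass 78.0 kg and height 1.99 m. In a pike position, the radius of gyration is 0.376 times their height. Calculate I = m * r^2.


r = 0.376 * 1.99 = 0.74824 m
I = m * r^2 = 78.0 * 0.559863 = 43.669 kg*m^2

43.669 kg*m^2


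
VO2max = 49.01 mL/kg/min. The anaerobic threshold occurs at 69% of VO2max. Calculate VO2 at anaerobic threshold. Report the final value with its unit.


AT fraction = 69 / 100 = 0.69
AT VO2 = 49.01 * 0.69
= 33.82 mL/kg/min

33.82 mL/kg/min


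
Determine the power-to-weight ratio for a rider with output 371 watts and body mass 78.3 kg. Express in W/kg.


P/W = 371 / 78.3 = 4.738 W/kg

4.738 W/kg


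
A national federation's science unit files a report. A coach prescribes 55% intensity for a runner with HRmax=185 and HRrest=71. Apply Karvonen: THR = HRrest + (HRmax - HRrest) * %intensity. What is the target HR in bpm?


Heart rate reserve = 185 - 71 = 114
Intensity fraction = 55 / 100 = 0.55
THR = 71 + 114 * 0.55 = 133.7 bpm

133.7 bpm


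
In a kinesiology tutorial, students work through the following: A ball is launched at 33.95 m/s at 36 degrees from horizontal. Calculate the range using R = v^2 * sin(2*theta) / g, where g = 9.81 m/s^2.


sin(2 * 36) = sin(72) = 0.951057
v^2 = 33.95^2 = 1152.6025
R = 1152.6025 * 0.951057 / 9.81
= 111.742 m

111.742 m


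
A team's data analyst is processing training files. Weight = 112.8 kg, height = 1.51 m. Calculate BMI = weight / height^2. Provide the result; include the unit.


height^2 = 1.51^2 = 2.2801
BMI = 112.8 / 2.2801 = 49.47 kg/m^2

49.47 kg/m^2


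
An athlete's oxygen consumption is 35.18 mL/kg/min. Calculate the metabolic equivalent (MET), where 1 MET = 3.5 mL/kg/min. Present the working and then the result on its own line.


MET = VO2 / 3.5
= 35.18 / 3.5
= 10.05 METs

10.05 METs


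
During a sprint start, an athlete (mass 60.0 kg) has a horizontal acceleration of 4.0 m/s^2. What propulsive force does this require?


Propulsive force = mass * acceleration
= 60.0 kg * 4.0 m/s^2
= 240.0 N

240.0 N


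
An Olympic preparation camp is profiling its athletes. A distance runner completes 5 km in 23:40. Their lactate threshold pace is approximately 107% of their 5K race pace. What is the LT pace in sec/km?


Convert to seconds: 23 min 40 s = 1420 s
Pace per km = 1420 / 5 = 284.0 s/km
LT pace = 284.0 * 1.07 = 303.88 s/km

303.88 s/km


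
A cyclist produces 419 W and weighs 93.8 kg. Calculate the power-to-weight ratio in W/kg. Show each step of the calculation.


P/W = power / mass
= 419 / 93.8
= 4.467 W/kg

4.467 W/kg


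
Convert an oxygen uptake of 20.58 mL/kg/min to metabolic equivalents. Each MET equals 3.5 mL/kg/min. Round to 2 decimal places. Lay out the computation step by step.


One MET = 3.5 mL/kg/min
Number of METs = 20.58 / 3.5
= 5.88 METs

5.88 METs


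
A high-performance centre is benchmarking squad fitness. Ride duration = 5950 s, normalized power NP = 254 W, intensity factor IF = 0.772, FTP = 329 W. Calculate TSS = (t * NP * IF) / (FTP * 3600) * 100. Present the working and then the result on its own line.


Numerator = 5950 * 254 * 0.772 = 1166723.6
Denominator = 329 * 3600 = 1184400
TSS = 1166723.6 / 1184400 * 100
= 98.51

98.51 TSS


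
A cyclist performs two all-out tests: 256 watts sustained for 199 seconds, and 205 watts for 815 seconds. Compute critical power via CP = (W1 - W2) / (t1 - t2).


W1 = P1 * t1 = 256 * 199 = 50944 J
W2 = P2 * t2 = 205 * 815 = 167075 J
CP = (50944 - 167075) / (199 - 815)
= 188.52 W

188.52 W


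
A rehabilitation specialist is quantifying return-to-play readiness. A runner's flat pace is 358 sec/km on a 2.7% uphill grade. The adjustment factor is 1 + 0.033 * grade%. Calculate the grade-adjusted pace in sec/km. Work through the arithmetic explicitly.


Factor = 1 + 0.033 * 2.7 = 1.0891
Adjusted pace = 358 * 1.0891
= 389.9 sec/km

389.9 s/km


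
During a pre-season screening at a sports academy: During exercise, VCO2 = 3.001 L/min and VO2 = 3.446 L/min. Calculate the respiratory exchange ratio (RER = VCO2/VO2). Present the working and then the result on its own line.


RER = VCO2 / VO2
= 3.001 / 3.446
= 0.8709

0.8709


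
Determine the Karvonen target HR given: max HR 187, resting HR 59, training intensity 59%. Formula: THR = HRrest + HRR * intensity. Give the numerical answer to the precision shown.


HRR = HRmax - HRrest = 187 - 59 = 128
THR = 59 + 128 * 0.59
= 134.52 bpm

134.52 bpm


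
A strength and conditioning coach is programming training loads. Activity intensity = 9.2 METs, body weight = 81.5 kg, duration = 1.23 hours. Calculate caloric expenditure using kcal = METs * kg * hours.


kcal = 9.2 * 81.5 * 1.23
= 749.8 * 1.23
= 922.25 kcal

922.25 kcal


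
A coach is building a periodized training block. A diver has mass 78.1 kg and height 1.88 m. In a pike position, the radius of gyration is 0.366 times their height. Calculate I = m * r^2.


r = 0.366 * 1.88 = 0.68808 m
I = m * r^2 = 78.1 * 0.473454 = 36.977 kg*m^2

36.977 kg*m^2


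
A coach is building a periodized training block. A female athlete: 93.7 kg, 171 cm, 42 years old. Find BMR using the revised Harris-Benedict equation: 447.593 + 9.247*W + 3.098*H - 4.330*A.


Intercept = 447.593
Weight contribution = 9.247 * 93.7 = 866.4439
Height contribution = 3.098 * 171 = 529.758
Age contribution = 4.33 * 42 = 181.86
BMR = 447.593 + 866.4439 + 529.758 - 181.86
= 1661.93 kcal/day

1661.93 kcal/day


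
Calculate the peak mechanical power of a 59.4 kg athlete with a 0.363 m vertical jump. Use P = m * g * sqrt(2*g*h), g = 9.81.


First, sqrt(2gh) = sqrt(2 * 9.81 * 0.363)
= sqrt(7.12206) = 2.668719 m/s
Power = 59.4 * 9.81 * 2.668719 = 1555.1 W

1555.1 W


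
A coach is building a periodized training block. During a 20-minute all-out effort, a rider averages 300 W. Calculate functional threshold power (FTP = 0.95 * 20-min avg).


FTP = 0.95 * 300
= 285.0 W

285.0 W


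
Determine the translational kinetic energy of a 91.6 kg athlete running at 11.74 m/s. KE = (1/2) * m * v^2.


KE = 0.5 * m * v^2
= 0.5 * 91.6 * 11.74^2
= 0.5 * 91.6 * 137.8276
= 6312.5 J

6312.5 J


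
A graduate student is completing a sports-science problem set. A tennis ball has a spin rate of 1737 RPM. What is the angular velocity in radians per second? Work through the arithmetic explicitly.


Convert RPM to rad/s: multiply by 2*pi and divide by 60
omega = 1737 * 2 * pi / 60
= 181.898 rad/s

181.898 rad/s


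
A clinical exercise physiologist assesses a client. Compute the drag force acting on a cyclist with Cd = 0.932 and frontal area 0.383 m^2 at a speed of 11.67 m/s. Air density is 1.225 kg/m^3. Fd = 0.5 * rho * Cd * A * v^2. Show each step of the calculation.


Step 1: v^2 = 136.1889
Step 2: Fd = 0.5 * 1.225 * 0.932 * 0.383 * 136.1889
= 29.776 N

29.776 N


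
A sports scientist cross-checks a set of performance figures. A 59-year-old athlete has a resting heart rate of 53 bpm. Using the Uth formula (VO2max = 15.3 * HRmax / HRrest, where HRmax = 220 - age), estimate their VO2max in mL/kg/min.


HRmax = 220 - 59 = 161 bpm
Ratio = HRmax / HRrest = 161 / 53 = 3.0377
VO2max = 15.3 * 3.0377 = 46.48 mL/kg/min

46.48 mL/kg/min


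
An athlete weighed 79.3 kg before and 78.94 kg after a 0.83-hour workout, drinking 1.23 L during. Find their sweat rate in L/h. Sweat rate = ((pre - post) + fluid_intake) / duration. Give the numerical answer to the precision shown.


Body mass change = 0.36 kg
Total sweat loss = 0.36 + 1.23 = 1.59 L
Rate = 1.59 / 0.83 = 1.916 L/h

1.916 L/h


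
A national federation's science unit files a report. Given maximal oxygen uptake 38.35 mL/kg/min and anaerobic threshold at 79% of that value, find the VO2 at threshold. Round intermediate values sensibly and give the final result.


Percentage as decimal = 0.79
VO2 at AT = 38.35 * 0.79 = 30.3 mL/kg/min

30.3 mL/kg/min


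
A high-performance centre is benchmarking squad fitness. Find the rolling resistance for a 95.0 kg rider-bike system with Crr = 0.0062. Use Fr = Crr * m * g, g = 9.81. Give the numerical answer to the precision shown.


m * g = 95.0 * 9.81 = 931.95 N
Fr = 0.0062 * 931.95 = 5.778 N

5.778 N


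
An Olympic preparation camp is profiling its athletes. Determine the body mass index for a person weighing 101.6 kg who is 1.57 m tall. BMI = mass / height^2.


BMI = mass / height^2
= 101.6 / 1.57^2
= 101.6 / 2.4649
= 41.22 kg/m^2

41.22 kg/m^2


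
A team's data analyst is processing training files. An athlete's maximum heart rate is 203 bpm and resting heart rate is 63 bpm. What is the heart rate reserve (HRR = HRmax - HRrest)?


HRR = HRmax - HRrest
= 203 - 63
= 140 bpm

140 bpm


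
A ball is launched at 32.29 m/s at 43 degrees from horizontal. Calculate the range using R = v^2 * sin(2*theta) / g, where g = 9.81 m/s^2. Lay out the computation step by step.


sin(2 * 43) = sin(86) = 0.997564
v^2 = 32.29^2 = 1042.6441
R = 1042.6441 * 0.997564 / 9.81
= 106.025 m

106.025 m


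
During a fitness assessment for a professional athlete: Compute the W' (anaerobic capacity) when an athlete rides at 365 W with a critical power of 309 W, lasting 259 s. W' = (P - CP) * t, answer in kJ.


Above-CP power = 56 W
Duration = 259 s
W' = 56 * 259 = 14504 J
Convert: 14504 / 1000 = 14.504 kJ

14.504 kJ


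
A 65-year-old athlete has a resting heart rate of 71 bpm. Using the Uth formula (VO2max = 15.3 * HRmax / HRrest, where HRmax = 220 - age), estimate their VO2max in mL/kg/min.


HRmax = 220 - 65 = 155 bpm
Ratio = HRmax / HRrest = 155 / 71 = 2.1831
VO2max = 15.3 * 2.1831 = 33.4 mL/kg/min

33.4 mL/kg/min


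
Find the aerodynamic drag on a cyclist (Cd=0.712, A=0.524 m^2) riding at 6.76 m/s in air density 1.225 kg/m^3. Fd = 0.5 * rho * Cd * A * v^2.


Fd = 0.5 * 1.225 * 0.712 * 0.524 * 6.76^2
= 0.5 * 1.225 * 0.712 * 0.524 * 45.6976
= 10.443 N

10.443 N


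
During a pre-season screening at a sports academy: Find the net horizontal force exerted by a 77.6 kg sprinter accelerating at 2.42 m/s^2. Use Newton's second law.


Newton's second law: F = m * a
F = 77.6 * 2.42 = 187.79 N

187.79 N


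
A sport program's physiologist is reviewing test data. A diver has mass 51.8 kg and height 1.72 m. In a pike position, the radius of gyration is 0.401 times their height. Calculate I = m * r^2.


r = 0.401 * 1.72 = 0.68972 m
I = m * r^2 = 51.8 * 0.475714 = 24.642 kg*m^2

24.642 kg*m^2


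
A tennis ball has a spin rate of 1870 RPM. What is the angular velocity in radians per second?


Convert RPM to rad/s: multiply by 2*pi and divide by 60
omega = 1870 * 2 * pi / 60
= 195.826 rad/s

195.826 rad/s


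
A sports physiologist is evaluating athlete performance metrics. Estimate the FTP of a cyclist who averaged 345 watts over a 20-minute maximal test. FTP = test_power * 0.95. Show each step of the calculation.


FTP = 345 * 0.95 = 327.75 W

327.75 W


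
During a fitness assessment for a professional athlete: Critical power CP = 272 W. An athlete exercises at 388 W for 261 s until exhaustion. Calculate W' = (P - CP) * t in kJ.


P - CP = 388 - 272 = 116 W
W' = 116 * 261 = 30276 J
= 30276 / 1000 = 30.276 kJ

30.276 kJ


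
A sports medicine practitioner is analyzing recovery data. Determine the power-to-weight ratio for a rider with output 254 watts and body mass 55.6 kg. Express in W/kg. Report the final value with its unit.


P/W = 254 / 55.6 = 4.568 W/kg

4.568 W/kg


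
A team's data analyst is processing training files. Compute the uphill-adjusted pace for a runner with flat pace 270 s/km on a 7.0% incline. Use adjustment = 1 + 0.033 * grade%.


Adjustment factor = 1 + 0.033 * 7.0 = 1.231
Grade-adjusted pace = 270 * 1.231 = 332.37 s/km

332.37 s/km


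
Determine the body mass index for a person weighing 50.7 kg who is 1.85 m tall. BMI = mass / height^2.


BMI = mass / height^2
= 50.7 / 1.85^2
= 50.7 / 3.4225
= 14.81 kg/m^2

14.81 kg/m^2


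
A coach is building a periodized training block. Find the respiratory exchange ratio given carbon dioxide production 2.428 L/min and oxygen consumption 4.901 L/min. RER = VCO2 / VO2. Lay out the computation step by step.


VCO2 = 2.428 L/min
VO2 = 4.901 L/min
RER = 2.428 / 4.901 = 0.4954

0.4954


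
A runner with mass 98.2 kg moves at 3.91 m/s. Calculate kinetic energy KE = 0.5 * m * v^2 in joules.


v^2 = 3.91^2 = 15.2881
KE = 0.5 * 98.2 * 15.2881
= 750.65 J

750.65 J


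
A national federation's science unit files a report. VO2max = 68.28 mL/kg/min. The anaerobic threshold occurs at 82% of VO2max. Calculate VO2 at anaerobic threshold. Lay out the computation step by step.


AT fraction = 82 / 100 = 0.82
AT VO2 = 68.28 * 0.82
= 55.99 mL/kg/min

55.99 mL/kg/min


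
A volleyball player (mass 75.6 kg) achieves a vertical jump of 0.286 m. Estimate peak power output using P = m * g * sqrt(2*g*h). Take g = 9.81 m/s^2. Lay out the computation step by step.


2 * g * h = 2 * 9.81 * 0.286 = 5.61132
sqrt(5.61132) = 2.368822 m/s
P = 75.6 * 9.81 * 2.368822 = 1756.8 W

1756.8 W


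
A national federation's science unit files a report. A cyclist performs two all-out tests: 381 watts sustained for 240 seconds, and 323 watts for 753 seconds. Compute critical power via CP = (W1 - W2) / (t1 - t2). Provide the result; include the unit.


W1 = P1 * t1 = 381 * 240 = 91440 J
W2 = P2 * t2 = 323 * 753 = 243219 J
CP = (91440 - 243219) / (240 - 753)
= 295.87 W

295.87 W


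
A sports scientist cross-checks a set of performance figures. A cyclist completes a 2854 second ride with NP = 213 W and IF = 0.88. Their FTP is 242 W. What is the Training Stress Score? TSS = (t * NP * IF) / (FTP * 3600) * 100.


t * NP * IF = 2854 * 213 * 0.88 = 534953.76
FTP * 3600 = 871200
TSS = (534953.76 / 871200) * 100 = 61.4

61.4 TSS


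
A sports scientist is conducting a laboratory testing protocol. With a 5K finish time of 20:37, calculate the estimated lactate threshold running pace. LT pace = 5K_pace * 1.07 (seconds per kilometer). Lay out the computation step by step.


Race duration = 1237 s for 5 km
Average pace = 1237 / 5 = 247.4 s/km
LT pace = 247.4 * 1.07
= 264.72 s/km

264.72 s/km


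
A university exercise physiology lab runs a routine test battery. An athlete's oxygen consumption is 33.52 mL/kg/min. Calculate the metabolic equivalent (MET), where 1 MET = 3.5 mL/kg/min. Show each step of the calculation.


MET = VO2 / 3.5
= 33.52 / 3.5
= 9.58 METs

9.58 METs


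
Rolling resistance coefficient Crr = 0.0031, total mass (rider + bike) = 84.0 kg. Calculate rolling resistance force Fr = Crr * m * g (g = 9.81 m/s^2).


Fr = Crr * m * g
= 0.0031 * 84.0 * 9.81
= 2.555 N

2.555 N


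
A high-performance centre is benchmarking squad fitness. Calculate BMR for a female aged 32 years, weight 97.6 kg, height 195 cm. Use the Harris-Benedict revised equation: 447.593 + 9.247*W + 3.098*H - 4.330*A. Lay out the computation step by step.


Substituting values:
W term = 9.247 * 97.6 = 902.5072
H term = 3.098 * 195 = 604.11
A term = 4.330 * 32 = 138.56
BMR = 1815.65 kcal/day

1815.65 kcal/day


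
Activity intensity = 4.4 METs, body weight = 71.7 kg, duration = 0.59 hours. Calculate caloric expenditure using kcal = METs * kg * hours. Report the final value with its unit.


kcal = 4.4 * 71.7 * 0.59
= 315.48 * 0.59
= 186.13 kcal

186.13 kcal


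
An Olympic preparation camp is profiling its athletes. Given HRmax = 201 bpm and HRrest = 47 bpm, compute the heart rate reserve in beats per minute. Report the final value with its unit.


Heart rate reserve = maximum HR minus resting HR
HRR = 201 - 47 = 154 bpm

154 bpm


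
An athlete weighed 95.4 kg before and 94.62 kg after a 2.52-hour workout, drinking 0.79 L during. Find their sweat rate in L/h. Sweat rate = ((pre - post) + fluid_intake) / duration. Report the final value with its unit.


Body mass change = 0.78 kg
Total sweat loss = 0.78 + 0.79 = 1.57 L
Rate = 1.57 / 2.52 = 0.623 L/h

0.623 L/h


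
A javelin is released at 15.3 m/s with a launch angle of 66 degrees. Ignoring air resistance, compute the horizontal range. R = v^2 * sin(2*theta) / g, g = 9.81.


Launch speed squared = 234.09
sin(2 * 66 deg) = 0.743145
Range = 234.09 * 0.743145 / 9.81
= 17.733 m

17.733 m


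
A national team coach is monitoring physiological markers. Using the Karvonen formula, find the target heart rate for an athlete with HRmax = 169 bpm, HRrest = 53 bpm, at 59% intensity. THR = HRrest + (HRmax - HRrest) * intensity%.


HRR = 169 - 53 = 116
THR = 53 + 116 * 0.59
= 53 + 68.44
= 121.44 bpm

121.44 bpm


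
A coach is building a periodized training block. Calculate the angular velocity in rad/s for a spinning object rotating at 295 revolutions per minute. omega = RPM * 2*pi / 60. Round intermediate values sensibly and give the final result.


omega = RPM * 2*pi / 60
= 295 * 6.28318531 / 60
= 30.892 rad/s

30.892 rad/s


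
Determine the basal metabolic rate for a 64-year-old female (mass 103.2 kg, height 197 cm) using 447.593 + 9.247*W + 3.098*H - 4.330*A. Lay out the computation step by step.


BMR = 447.593 + 9.247*103.2 + 3.098*197 - 4.330*64
= 1735.07 kcal/day

1735.07 kcal/day


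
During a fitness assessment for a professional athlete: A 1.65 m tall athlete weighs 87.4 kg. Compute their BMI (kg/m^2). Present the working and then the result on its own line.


height^2 = 2.7225 m^2
BMI = 87.4 / 2.7225 = 32.1 kg/m^2

32.1 kg/m^2


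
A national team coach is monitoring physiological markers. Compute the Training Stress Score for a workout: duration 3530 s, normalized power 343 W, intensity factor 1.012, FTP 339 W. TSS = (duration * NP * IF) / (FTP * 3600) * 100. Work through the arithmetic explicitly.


Product = 3530 * 343 * 1.012 = 1225319.48
Base = 339 * 3600 = 1220400
TSS = 1225319.48 / 1220400 * 100 = 100.4

100.4 TSS


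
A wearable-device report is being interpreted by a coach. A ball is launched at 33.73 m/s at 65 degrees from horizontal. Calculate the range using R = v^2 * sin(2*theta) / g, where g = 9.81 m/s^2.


sin(2 * 65) = sin(130) = 0.766044
v^2 = 33.73^2 = 1137.7129
R = 1137.7129 * 0.766044 / 9.81
= 88.842 m

88.842 m


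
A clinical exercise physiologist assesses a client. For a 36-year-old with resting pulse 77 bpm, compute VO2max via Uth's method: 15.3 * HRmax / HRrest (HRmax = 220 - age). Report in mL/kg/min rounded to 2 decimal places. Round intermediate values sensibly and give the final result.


Step 1: HRmax = 220 - 36 = 184 bpm
Step 2: Ratio = 184 / 77 = 2.3896
Step 3: VO2max = 15.3 * 2.3896 = 36.56 mL/kg/min

36.56 mL/kg/min


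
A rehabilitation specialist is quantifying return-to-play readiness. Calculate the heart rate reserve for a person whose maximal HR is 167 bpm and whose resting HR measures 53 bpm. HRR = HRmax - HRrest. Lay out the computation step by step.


HRmax = 167 bpm
HRrest = 53 bpm
HRR = 167 - 53 = 114 bpm

114 bpm


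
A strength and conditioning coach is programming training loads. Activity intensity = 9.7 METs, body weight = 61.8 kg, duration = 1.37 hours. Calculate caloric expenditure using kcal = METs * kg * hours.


kcal = 9.7 * 61.8 * 1.37
= 599.46 * 1.37
= 821.26 kcal

821.26 kcal


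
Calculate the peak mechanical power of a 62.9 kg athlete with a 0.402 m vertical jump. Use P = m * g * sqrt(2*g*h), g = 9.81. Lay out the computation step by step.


First, sqrt(2gh) = sqrt(2 * 9.81 * 0.402)
= sqrt(7.88724) = 2.808423 m/s
Power = 62.9 * 9.81 * 2.808423 = 1732.93 W

1732.93 W


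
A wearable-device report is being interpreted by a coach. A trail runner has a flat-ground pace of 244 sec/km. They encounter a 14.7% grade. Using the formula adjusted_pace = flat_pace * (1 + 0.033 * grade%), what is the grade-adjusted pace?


Grade factor = 1 + 0.033 * 14.7 = 1.4851
Adjusted = 244 * 1.4851 = 362.36 sec/km

362.36 s/km


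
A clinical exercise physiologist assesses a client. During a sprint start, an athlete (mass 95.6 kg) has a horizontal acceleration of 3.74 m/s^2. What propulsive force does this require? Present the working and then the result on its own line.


Propulsive force = mass * acceleration
= 95.6 kg * 3.74 m/s^2
= 357.54 N

357.54 N


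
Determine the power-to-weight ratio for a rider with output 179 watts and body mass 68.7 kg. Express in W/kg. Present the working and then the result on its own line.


P/W = 179 / 68.7 = 2.606 W/kg

2.606 W/kg


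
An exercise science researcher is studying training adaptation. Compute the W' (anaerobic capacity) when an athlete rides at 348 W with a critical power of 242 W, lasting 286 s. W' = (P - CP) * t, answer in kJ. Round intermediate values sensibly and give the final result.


Above-CP power = 106 W
Duration = 286 s
W' = 106 * 286 = 30316 J
Convert: 30316 / 1000 = 30.316 kJ

30.316 kJ


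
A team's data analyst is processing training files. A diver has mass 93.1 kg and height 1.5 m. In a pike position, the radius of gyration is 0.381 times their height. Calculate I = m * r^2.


r = 0.381 * 1.5 = 0.5715 m
I = m * r^2 = 93.1 * 0.326612 = 30.408 kg*m^2

30.408 kg*m^2


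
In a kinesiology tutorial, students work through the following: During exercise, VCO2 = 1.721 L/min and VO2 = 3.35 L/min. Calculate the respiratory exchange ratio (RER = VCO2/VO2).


RER = VCO2 / VO2
= 1.721 / 3.35
= 0.5137

0.5137


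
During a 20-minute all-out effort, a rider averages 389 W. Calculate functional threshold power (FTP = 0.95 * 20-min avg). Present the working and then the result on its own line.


FTP = 0.95 * 389
= 369.55 W

369.55 W


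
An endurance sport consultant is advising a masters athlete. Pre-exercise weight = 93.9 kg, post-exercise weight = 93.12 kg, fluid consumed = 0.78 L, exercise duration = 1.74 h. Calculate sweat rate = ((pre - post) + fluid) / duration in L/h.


Weight loss = 93.9 - 93.12 = 0.78 kg (approx L)
Total sweat = 0.78 + 0.78 = 1.56 L
Sweat rate = 1.56 / 1.74 = 0.897 L/h

0.897 L/h


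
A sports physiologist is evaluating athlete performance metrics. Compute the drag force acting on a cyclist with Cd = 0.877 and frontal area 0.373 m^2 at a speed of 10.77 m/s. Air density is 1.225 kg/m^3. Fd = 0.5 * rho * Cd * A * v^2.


Step 1: v^2 = 115.9929
Step 2: Fd = 0.5 * 1.225 * 0.877 * 0.373 * 115.9929
= 23.241 N

23.241 N


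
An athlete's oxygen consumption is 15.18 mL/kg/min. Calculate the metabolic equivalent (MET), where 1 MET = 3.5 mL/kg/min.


MET = VO2 / 3.5
= 15.18 / 3.5
= 4.34 METs

4.34 METs


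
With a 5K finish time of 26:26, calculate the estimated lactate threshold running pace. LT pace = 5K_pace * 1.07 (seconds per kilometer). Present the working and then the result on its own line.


Race duration = 1586 s for 5 km
Average pace = 1586 / 5 = 317.2 s/km
LT pace = 317.2 * 1.07
= 339.4 s/km

339.4 s/km


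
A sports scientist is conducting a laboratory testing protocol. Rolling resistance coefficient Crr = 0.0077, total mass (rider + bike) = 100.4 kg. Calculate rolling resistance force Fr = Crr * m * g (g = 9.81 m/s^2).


Fr = Crr * m * g
= 0.0077 * 100.4 * 9.81
= 7.584 N

7.584 N


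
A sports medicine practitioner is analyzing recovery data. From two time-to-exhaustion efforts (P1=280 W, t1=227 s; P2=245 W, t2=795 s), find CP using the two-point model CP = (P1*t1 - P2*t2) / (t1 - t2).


Work in trial 1 = 63560 J
Work in trial 2 = 194775 J
Delta work = -131215 J
Delta time = -568 s
CP = -131215 / -568 = 231.01 W

231.01 W


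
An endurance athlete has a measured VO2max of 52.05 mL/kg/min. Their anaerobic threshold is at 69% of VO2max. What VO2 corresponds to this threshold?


Anaerobic threshold VO2 = VO2max * 69%
= 52.05 * 0.69
= 35.91 mL/kg/min

35.91 mL/kg/min


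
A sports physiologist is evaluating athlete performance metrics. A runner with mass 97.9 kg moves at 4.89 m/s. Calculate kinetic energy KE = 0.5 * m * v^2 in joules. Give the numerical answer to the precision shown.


v^2 = 4.89^2 = 23.9121
KE = 0.5 * 97.9 * 23.9121
= 1170.5 J

1170.5 J


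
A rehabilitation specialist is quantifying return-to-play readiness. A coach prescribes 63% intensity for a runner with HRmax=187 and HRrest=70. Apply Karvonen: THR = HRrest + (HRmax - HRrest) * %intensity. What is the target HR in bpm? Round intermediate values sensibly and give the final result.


Heart rate reserve = 187 - 70 = 117
Intensity fraction = 63 / 100 = 0.63
THR = 70 + 117 * 0.63 = 143.71 bpm

143.71 bpm


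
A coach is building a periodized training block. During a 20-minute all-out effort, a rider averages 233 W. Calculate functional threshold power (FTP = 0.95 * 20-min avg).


FTP = 0.95 * 233
= 221.35 W

221.35 W


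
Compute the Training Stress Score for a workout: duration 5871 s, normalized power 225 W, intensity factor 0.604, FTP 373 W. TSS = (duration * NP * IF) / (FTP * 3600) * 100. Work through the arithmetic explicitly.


Product = 5871 * 225 * 0.604 = 797868.9
Base = 373 * 3600 = 1342800
TSS = 797868.9 / 1342800 * 100 = 59.42

59.42 TSS


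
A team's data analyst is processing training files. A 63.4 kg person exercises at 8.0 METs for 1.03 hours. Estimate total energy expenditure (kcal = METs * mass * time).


Energy = METs * mass(kg) * time(h)
= 8.0 * 63.4 * 1.03
= 522.42 kcal

522.42 kcal


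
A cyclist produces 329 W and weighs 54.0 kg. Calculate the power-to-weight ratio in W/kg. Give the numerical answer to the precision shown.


P/W = power / mass
= 329 / 54.0
= 6.093 W/kg

6.093 W/kg


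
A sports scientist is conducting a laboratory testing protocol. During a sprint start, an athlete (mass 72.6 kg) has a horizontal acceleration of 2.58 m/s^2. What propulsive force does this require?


Propulsive force = mass * acceleration
= 72.6 kg * 2.58 m/s^2
= 187.31 N

187.31 N


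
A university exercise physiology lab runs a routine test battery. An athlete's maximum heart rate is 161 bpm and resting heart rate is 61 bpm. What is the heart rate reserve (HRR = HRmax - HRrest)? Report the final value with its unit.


HRR = HRmax - HRrest
= 161 - 61
= 100 bpm

100 bpm


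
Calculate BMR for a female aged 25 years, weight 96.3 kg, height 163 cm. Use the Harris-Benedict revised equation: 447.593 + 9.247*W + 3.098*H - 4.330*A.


Substituting values:
W term = 9.247 * 96.3 = 890.4861
H term = 3.098 * 163 = 504.974
A term = 4.330 * 25 = 108.25
BMR = 1734.8 kcal/day

1734.8 kcal/day


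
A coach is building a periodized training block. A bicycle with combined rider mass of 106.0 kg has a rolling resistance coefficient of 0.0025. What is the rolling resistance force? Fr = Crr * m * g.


Fr = 0.0025 * 106.0 * 9.81
= 0.265 * 9.81
= 2.6 N

2.6 N


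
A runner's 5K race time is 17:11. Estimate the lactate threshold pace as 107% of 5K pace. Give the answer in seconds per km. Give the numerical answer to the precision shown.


Total race time = 17*60 + 11 = 1031 seconds
5K pace = 1031 / 5 = 206.2 sec/km
LT pace = 206.2 * 1.07 = 220.63 sec/km

220.63 s/km


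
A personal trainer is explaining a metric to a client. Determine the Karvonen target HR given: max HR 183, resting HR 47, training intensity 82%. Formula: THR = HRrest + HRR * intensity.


HRR = HRmax - HRrest = 183 - 47 = 136
THR = 47 + 136 * 0.82
= 158.52 bpm

158.52 bpm


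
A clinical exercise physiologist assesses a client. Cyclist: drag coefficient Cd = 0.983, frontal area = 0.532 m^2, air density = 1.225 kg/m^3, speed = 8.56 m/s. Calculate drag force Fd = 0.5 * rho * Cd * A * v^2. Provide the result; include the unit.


v^2 = 8.56^2 = 73.2736
Fd = 0.5 * 1.225 * 0.983 * 0.532 * 73.2736
= 23.47 N

23.47 N


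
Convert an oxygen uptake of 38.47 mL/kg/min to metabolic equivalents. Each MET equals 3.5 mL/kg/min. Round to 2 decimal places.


One MET = 3.5 mL/kg/min
Number of METs = 38.47 / 3.5
= 10.99 METs

10.99 METs


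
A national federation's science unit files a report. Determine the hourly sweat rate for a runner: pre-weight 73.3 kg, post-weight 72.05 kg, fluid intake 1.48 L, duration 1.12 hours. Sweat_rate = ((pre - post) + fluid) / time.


Mass lost = 73.3 - 72.05 = 1.25 kg
Add fluid consumed: 1.25 + 1.48 = 2.73 L total sweat
Sweat rate = 2.73 / 1.12 = 2.438 L/h

2.438 L/h


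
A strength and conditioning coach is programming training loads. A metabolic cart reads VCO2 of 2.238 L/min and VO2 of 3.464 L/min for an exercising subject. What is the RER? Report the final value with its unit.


RER = VCO2 / VO2 = 2.238 / 3.464 = 0.6461

0.6461


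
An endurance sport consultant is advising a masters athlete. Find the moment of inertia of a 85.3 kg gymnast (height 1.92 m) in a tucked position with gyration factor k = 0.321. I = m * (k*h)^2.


Radius of gyration = 0.321 * 1.92 = 0.61632 m
I = 85.3 * 0.61632^2
= 85.3 * 0.37985
= 32.401 kg*m^2

32.401 kg*m^2


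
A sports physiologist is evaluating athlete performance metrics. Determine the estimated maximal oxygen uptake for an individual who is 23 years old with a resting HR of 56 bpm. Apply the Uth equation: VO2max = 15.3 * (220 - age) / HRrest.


HRmax = 220 - 23 = 197
VO2max = 15.3 * (197 / 56)
= 15.3 * 3.5179
= 53.82 mL/kg/min

53.82 mL/kg/min


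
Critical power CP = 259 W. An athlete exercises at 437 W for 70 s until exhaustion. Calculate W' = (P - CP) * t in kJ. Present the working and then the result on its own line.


P - CP = 437 - 259 = 178 W
W' = 178 * 70 = 12460 J
= 12460 / 1000 = 12.46 kJ

12.46 kJ


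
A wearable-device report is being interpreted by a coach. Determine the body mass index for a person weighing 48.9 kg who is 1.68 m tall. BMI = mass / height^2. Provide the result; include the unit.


BMI = mass / height^2
= 48.9 / 1.68^2
= 48.9 / 2.8224
= 17.33 kg/m^2

17.33 kg/m^2


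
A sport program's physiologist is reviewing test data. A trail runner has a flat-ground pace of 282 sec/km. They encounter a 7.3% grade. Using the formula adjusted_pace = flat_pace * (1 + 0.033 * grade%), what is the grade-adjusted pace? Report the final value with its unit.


Grade factor = 1 + 0.033 * 7.3 = 1.2409
Adjusted = 282 * 1.2409 = 349.93 sec/km

349.93 s/km


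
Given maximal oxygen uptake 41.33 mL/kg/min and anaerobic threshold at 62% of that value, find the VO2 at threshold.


Percentage as decimal = 0.62
VO2 at AT = 41.33 * 0.62 = 25.62 mL/kg/min

25.62 mL/kg/min


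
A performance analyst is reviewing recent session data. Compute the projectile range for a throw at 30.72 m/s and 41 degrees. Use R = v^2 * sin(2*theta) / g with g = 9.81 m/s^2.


Two times the angle = 82 degrees
sin(82) = 0.990268
R = 943.7184 * 0.990268 / 9.81 = 95.263 m

95.263 m


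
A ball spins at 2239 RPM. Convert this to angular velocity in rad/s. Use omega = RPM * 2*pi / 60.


omega = 2239 * 2 * pi / 60
= 2239 * 6.28318531 / 60
= 14068.052 / 60
= 234.468 rad/s

234.468 rad/s


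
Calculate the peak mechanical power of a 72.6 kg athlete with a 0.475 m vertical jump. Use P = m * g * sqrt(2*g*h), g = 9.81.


First, sqrt(2gh) = sqrt(2 * 9.81 * 0.475)
= sqrt(9.3195) = 3.052786 m/s
Power = 72.6 * 9.81 * 3.052786 = 2174.21 W

2174.21 W


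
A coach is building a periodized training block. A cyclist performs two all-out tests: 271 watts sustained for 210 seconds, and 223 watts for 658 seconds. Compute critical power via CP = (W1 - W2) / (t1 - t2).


W1 = P1 * t1 = 271 * 210 = 56910 J
W2 = P2 * t2 = 223 * 658 = 146734 J
CP = (56910 - 146734) / (210 - 658)
= 200.5 W

200.5 W


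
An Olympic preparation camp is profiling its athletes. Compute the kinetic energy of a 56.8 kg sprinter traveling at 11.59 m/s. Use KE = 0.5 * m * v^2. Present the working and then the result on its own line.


Velocity squared = 134.3281
KE = 0.5 * 56.8 * 134.3281 = 3814.92 J

3814.92 J


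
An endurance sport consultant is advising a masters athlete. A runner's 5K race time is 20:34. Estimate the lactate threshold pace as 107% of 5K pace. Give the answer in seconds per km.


Total race time = 20*60 + 34 = 1234 seconds
5K pace = 1234 / 5 = 246.8 sec/km
LT pace = 246.8 * 1.07 = 264.08 sec/km

264.08 s/km


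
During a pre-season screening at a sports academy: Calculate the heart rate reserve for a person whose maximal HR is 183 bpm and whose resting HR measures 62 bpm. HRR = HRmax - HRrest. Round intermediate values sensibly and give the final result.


HRmax = 183 bpm
HRrest = 62 bpm
HRR = 183 - 62 = 121 bpm

121 bpm


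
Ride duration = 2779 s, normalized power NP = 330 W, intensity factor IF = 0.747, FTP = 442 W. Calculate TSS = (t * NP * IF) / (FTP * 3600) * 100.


Numerator = 2779 * 330 * 0.747 = 685051.29
Denominator = 442 * 3600 = 1591200
TSS = 685051.29 / 1591200 * 100
= 43.05

43.05 TSS


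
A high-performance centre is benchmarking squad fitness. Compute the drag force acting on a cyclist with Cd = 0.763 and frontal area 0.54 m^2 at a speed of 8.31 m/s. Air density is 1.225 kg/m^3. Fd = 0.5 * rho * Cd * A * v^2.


Step 1: v^2 = 69.0561
Step 2: Fd = 0.5 * 1.225 * 0.763 * 0.54 * 69.0561
= 17.427 N

17.427 N


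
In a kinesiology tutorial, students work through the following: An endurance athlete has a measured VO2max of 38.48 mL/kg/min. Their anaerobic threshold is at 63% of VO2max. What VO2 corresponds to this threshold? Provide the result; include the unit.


Anaerobic threshold VO2 = VO2max * 63%
= 38.48 * 0.63
= 24.24 mL/kg/min

24.24 mL/kg/min


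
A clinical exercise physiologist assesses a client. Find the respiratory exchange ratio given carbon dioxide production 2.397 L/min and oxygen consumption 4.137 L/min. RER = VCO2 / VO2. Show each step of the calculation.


VCO2 = 2.397 L/min
VO2 = 4.137 L/min
RER = 2.397 / 4.137 = 0.5794

0.5794


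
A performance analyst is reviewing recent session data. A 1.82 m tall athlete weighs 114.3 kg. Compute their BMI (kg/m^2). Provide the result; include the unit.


height^2 = 3.3124 m^2
BMI = 114.3 / 3.3124 = 34.51 kg/m^2

34.51 kg/m^2


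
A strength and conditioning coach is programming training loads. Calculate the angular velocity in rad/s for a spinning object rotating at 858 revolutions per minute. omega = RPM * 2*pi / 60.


omega = RPM * 2*pi / 60
= 858 * 6.28318531 / 60
= 89.85 rad/s

89.85 rad/s


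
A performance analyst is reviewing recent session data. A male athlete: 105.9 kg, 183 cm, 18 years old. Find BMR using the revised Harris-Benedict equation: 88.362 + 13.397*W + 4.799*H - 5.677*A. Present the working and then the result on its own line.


Intercept = 88.362
Weight contribution = 13.397 * 105.9 = 1418.7423
Height contribution = 4.799 * 183 = 878.217
Age contribution = 5.677 * 18 = 102.186
BMR = 88.362 + 1418.7423 + 878.217 - 102.186
= 2283.14 kcal/day

2283.14 kcal/day


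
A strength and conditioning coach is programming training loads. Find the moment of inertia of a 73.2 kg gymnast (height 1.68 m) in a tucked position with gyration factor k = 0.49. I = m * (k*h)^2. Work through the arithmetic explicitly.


Radius of gyration = 0.49 * 1.68 = 0.8232 m
I = 73.2 * 0.8232^2
= 73.2 * 0.677658
= 49.605 kg*m^2

49.605 kg*m^2


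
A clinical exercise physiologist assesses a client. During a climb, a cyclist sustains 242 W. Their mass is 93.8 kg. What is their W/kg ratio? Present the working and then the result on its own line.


Power-to-weight = 242 W / 93.8 kg
= 2.58 W/kg

2.58 W/kg


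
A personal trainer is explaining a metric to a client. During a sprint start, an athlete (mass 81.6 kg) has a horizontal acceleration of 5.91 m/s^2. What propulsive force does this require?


Propulsive force = mass * acceleration
= 81.6 kg * 5.91 m/s^2
= 482.26 N

482.26 N


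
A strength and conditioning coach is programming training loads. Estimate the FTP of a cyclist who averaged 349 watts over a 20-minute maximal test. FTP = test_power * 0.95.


FTP = 349 * 0.95 = 331.55 W

331.55 W


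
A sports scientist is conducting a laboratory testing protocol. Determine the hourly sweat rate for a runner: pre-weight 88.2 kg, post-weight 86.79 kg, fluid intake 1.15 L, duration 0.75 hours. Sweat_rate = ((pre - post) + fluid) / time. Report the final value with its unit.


Mass lost = 88.2 - 86.79 = 1.41 kg
Add fluid consumed: 1.41 + 1.15 = 2.56 L total sweat
Sweat rate = 2.56 / 0.75 = 3.413 L/h

3.413 L/h


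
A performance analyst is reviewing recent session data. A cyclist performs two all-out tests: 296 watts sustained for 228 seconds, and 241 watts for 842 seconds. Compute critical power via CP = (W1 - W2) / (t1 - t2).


W1 = P1 * t1 = 296 * 228 = 67488 J
W2 = P2 * t2 = 241 * 842 = 202922 J
CP = (67488 - 202922) / (228 - 842)
= 220.58 W

220.58 W


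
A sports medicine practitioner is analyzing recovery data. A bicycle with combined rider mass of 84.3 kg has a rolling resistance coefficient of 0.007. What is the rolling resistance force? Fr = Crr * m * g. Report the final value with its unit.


Fr = 0.007 * 84.3 * 9.81
= 0.5901 * 9.81
= 5.789 N

5.789 N


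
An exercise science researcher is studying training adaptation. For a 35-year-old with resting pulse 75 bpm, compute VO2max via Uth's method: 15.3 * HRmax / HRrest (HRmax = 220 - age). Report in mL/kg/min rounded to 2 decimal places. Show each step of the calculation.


Step 1: HRmax = 220 - 35 = 185 bpm
Step 2: Ratio = 185 / 75 = 2.4667
Step 3: VO2max = 15.3 * 2.4667 = 37.74 mL/kg/min

37.74 mL/kg/min


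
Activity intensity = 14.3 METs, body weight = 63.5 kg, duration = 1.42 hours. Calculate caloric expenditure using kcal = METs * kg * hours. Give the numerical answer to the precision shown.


kcal = 14.3 * 63.5 * 1.42
= 908.05 * 1.42
= 1289.43 kcal

1289.43 kcal
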